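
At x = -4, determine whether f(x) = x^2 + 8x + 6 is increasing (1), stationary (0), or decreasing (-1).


Compute f'(x) to determine behavior:
f'(x) = 2x + 8
f'(-4) = 2 * (-4) + 8
= -8 + 8
= 0
Since f'(-4) = 0, the function is stationary (0)

0


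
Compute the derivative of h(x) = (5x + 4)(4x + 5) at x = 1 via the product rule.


Let u(x) = 5x + 4 and v(x) = 4x + 5
u'(x) = 5
v'(x) = 4
Product rule: h'(x) = u'(x)*v(x) + u(x)*v'(x)
= 5 * (4x + 5) + (5x + 4) * 4
At x = 1:
u(1) = 5 * 1 + 4 = 9
v(1) = 4 * 1 + 5 = 9
h'(1) = 5 * 9 + 9 * 4
= 45 + 36
= 81

81


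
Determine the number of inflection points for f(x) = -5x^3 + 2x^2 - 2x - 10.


Inflection points occur where f''(x) = 0 and concavity changes.
f(x) = -5x^3 + 2x^2 - 2x - 10
f'(x) = -15x^2 + 4x - 2
f''(x) = -30x + 4
Set f''(x) = 0:
-30x + 4 = 0
x = -4 / (-30) = 2/15
Since f''(x) is linear (degree 1), it changes sign at this point.
Therefore there is exactly 1 inflection point.

1


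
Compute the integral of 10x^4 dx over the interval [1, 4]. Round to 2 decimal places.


Find the antiderivative of 10x^4:
F(x) = 10/5 * x^5
Apply the Fundamental Theorem of Calculus:
F(4) - F(1)
= 10/5 * 4^5 - 10/5 * 1^5
= 10/5 * (1024 - 1)
= 10/5 * 1023
= 2046 = 2046.00

2046.00


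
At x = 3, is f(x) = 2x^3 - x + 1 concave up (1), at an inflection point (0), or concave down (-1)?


Concavity is determined by the sign of f''(x).
f(x) = 2x^3 - x + 1
f'(x) = 6x^2 - 1
f''(x) = 12x
f''(3) = 12 * 3 + 0
= 36 + 0
= 36
Since f''(3) > 0, the function is concave up (1)

1


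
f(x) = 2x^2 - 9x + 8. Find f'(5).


Differentiate term by term using power and sum rules:
f(x) = 2x^2 - 9x + 8
f'(x) = 4x - 9
Substitute x = 5:
f'(5) = 4 * 5 - 9
= 20 - 9
= 11

11


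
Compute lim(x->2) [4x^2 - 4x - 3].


Since polynomials are continuous, we use direct substitution.
lim(x->2) of 4x^2 - 4x - 3
= 4 * 2^2 - 4 * 2 - 3
= 16 - 8 - 3
= 5

5


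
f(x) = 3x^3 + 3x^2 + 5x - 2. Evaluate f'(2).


Differentiate f(x) = 3x^3 + 3x^2 + 5x - 2 term by term:
f'(x) = 9x^2 + 6x + 5
Substitute x = 2:
f'(2) = 9 * 2^2 + 6 * 2 + 5
= 36 + 12 + 5
= 53

53


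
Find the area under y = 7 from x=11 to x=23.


The area under a constant function y = 7 is a rectangle.
Width = 23 - 11 = 12
Height = 7
Area = width * height
= 12 * 7
= 84

84


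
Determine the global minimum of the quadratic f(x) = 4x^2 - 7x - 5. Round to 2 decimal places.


For a quadratic f(x) = ax^2 + bx + c with a > 0, the minimum is at the vertex.
Vertex x-coordinate: x = -b/(2a)
x = -(-7) / (2 * 4)
x = 7/8
Substitute back to find the minimum value:
f(7/8) = 4 * (7/8)^2 - 7 * (7/8) - 5
= 49/16 - 49/8 - 5
= -129/16 ≈ -8.06

-8.06


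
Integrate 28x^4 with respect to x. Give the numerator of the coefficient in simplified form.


Apply the power rule for integration:
integral of ax^n dx = a/(n+1) * x^(n+1) + C
integral of 28x^4 dx
= 28/5 * x^5 + C
The coefficient in lowest terms is 28/5, and its numerator is 28

28


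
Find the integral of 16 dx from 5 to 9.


The integral of a constant k over [a, b] equals k * (b - a).
integral from 5 to 9 of 16 dx
= 16 * (9 - 5)
= 16 * 4
= 64

64


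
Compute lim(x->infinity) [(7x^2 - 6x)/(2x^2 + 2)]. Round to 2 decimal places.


For limits at infinity with equal-degree polynomials,
we compare leading coefficients.
Numerator leading term: 7x^2
Denominator leading term: 2x^2
Divide both by x^2:
lim = (7 - 6/x) / (2 + 2/x^2)
As x -> infinity, the 1/x and 1/x^2 terms vanish:
= 7/2 = 3.50

3.50


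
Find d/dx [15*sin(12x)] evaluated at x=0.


Apply the chain rule to differentiate 15*sin(12x):
d/dx [15*sin(12x)]
= 15 * cos(12x) * d/dx(12x)
= 15 * 12 * cos(12x)
= 180 * cos(12x)
Evaluate at x = 0:
= 180 * cos(0)
= 180 * 1
= 180

180


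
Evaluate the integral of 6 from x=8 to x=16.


The integral of a constant k over [a, b] equals k * (b - a).
integral from 8 to 16 of 6 dx
= 6 * (16 - 8)
= 6 * 8
= 48

48


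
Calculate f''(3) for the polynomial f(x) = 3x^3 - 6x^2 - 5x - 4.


First derivative:
f'(x) = 9x^2 - 12x - 5
Second derivative:
f''(x) = 18x - 12
Substitute x = 3:
f''(3) = 18 * 3 - 12
= 54 - 12
= 42

42


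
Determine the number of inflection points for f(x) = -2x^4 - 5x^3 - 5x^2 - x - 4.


Inflection points occur where f''(x) = 0 and concavity changes.
f(x) = -2x^4 - 5x^3 - 5x^2 - x - 4
f'(x) = -8x^3 - 15x^2 - 10x - 1
f''(x) = -24x^2 - 30x - 10
This is a quadratic in x. Use the discriminant to count real roots.
Discriminant = (-30)^2 - 4 * (-24) * (-10)
= 900 - 960
= -60
Since discriminant < 0, f''(x) = 0 has no real solutions.
Number of inflection points: 0

0


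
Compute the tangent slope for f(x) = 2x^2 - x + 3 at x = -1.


The slope of the tangent line equals f'(x) at the point.
f(x) = 2x^2 - x + 3
f'(x) = 4x - 1
At x = -1:
f'(-1) = 4 * (-1) - 1
= -4 - 1
= -5

-5


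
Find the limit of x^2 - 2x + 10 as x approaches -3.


Since polynomials are continuous, we use direct substitution.
lim(x->-3) of x^2 - 2x + 10
= 1 * (-3)^2 - 2 * (-3) + 10
= 9 + 6 + 10
= 25

25


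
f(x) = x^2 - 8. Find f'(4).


Differentiate term by term using power and sum rules:
f(x) = x^2 - 8
f'(x) = 2x
Substitute x = 4:
f'(4) = 2 * 4 + 0
= 8 + 0
= 8

8


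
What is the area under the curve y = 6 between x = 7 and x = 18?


The area under a constant function y = 6 is a rectangle.
Width = 18 - 7 = 11
Height = 6
Area = width * height
= 11 * 6
= 66

66


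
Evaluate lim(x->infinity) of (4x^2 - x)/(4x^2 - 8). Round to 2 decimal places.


For limits at infinity with equal-degree polynomials,
we compare leading coefficients.
Numerator leading term: 4x^2
Denominator leading term: 4x^2
Divide both by x^2:
lim = (4 - 1/x) / (4 - 8/x^2)
As x -> infinity, the 1/x and 1/x^2 terms vanish:
= 4/4 = 1 = 1.00

1.00


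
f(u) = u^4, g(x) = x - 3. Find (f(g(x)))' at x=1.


Using the chain rule: (f(g(x)))' = f'(g(x)) * g'(x)
First, find g(1):
g(1) = 1 * 1 - 3 = -2
Next, f'(u) = 4u^3
And g'(x) = 1
So f'(g(1)) * g'(1)
= 4 * (-2)^3 * 1
= 4 * (-8) * 1
= -32

-32


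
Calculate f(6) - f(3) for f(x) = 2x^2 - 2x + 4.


Net change = f(b) - f(a)
f(x) = 2x^2 - 2x + 4
Compute f(6):
f(6) = 2 * 6^2 - 2 * 6 + 4
= 72 - 12 + 4
= 64
Compute f(3):
f(3) = 2 * 3^2 - 2 * 3 + 4
= 18 - 6 + 4
= 16
Net change = 64 - 16 = 48

48


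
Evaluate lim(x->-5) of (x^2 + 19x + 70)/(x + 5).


Direct substitution gives 0/0, so we factor the numerator.
Factor: (x^2 + 19x + 70) = (x + 5)(x + 14)
Cancel the common factor (x + 5):
(x^2 + 19x + 70)/(x + 5) = (x + 14)
Now substitute x = -5:
= (-5) - (-14) = 9

9


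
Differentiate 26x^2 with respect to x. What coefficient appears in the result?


We apply the power rule: d/dx [ax^n] = a*n * x^(n-1)
d/dx [26x^2]
= 26 * 2 * x^(2-1)
= 52x
The coefficient is 52

52


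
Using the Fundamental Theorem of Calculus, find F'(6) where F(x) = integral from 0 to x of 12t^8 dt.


By the Fundamental Theorem of Calculus (Part 1):
If F(x) = integral from 0 to x of f(t) dt, then F'(x) = f(x)
Here f(t) = 12t^8
So F'(x) = 12x^8
Evaluate at x = 6:
F'(6) = 12 * 6^8
= 12 * 1679616
= 20155392

20155392


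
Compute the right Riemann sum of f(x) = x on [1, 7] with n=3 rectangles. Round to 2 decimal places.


Right Riemann sum uses right endpoints of each subinterval.
Interval: [1, 7], n = 3
dx = (7 - 1) / 3 = 2
Right endpoints: [3, 5, 7]
f values: [3, 5, 7]
Sum = dx * (sum of f values)
= 2 * 15
= 30 = 30.00

30.00


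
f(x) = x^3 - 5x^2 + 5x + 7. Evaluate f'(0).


Differentiate f(x) = x^3 - 5x^2 + 5x + 7 term by term:
f'(x) = 3x^2 - 10x + 5
Substitute x = 0:
f'(0) = 3 * 0^2 - 10 * 0 + 5
= 0 + 0 + 5
= 5

5


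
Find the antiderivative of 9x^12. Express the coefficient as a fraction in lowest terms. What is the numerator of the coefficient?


Apply the power rule for integration:
integral of ax^n dx = a/(n+1) * x^(n+1) + C
integral of 9x^12 dx
= 9/13 * x^13 + C
The coefficient in lowest terms is 9/13, and its numerator is 9

9


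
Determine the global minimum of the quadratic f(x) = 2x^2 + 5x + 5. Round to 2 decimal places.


For a quadratic f(x) = ax^2 + bx + c with a > 0, the minimum is at the vertex.
Vertex x-coordinate: x = -b/(2a)
x = -(5) / (2 * 2)
x = -5/4
Substitute back to find the minimum value:
f(-5/4) = 2 * (-5/4)^2 + 5 * (-5/4) + 5
= 25/8 - 25/4 + 5
= 15/8 ≈ 1.88

1.88


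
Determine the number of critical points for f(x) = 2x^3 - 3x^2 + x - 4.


Find where f'(x) = 0:
f(x) = 2x^3 - 3x^2 + x - 4
f'(x) = 6x^2 - 6x + 1
This is a quadratic in x. Use the discriminant to count real roots.
Discriminant = (-6)^2 - 4 * 6 * 1
= 36 - 24
= 12
Since discriminant > 0, f'(x) = 0 has 2 real solutions.
Number of critical points: 2

2


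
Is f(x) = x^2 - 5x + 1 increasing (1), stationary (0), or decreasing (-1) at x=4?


Compute f'(x) to determine behavior:
f'(x) = 2x - 5
f'(4) = 2 * 4 - 5
= 8 - 5
= 3
Since f'(4) > 0, the function is increasing (1)

1


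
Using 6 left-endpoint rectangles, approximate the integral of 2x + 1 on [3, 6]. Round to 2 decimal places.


Left Riemann sum uses left endpoints of each subinterval.
Interval: [3, 6], n = 6
dx = (6 - 3) / 6 = 1/2
Left endpoints: [3, 7/2, 4, 9/2, 5, 11/2]
f values: [7, 8, 9, 10, 11, 12]
Sum = dx * (sum of f values)
= 1/2 * 57
= 57/2 = 28.50

28.50


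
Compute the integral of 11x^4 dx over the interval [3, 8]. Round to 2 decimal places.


Find the antiderivative of 11x^4:
F(x) = 11/5 * x^5
Apply the Fundamental Theorem of Calculus:
F(8) - F(3)
= 11/5 * 8^5 - 11/5 * 3^5
= 11/5 * (32768 - 243)
= 11/5 * 32525
= 71555 = 71555.00

71555.00


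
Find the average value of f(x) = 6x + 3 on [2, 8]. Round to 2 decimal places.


Average value = 1/(b-a) * integral from a to b of f(x) dx
First compute the integral of 6x + 3:
F(x) = 3x^2 + 3x
F(8) = 3 * 64 + 3 * 8 = 216
F(2) = 3 * 4 + 3 * 2 = 18
Integral = 216 - 18 = 198
Average = 198 / (8 - 2) = 198 / 6
= 33 = 33.00

33.00


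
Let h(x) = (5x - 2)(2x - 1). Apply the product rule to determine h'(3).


Let u(x) = 5x - 2 and v(x) = 2x - 1
u'(x) = 5
v'(x) = 2
Product rule: h'(x) = u'(x)*v(x) + u(x)*v'(x)
= 5 * (2x - 1) + (5x - 2) * 2
At x = 3:
u(3) = 5 * 3 - 2 = 13
v(3) = 2 * 3 - 1 = 5
h'(3) = 5 * 5 + 13 * 2
= 25 + 26
= 51

51


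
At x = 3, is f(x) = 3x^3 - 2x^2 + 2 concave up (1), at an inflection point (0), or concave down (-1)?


Concavity is determined by the sign of f''(x).
f(x) = 3x^3 - 2x^2 + 2
f'(x) = 9x^2 - 4x
f''(x) = 18x - 4
f''(3) = 18 * 3 - 4
= 54 - 4
= 50
Since f''(3) > 0, the function is concave up (1)

1


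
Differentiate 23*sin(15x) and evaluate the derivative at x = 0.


Apply the chain rule to differentiate 23*sin(15x):
d/dx [23*sin(15x)]
= 23 * cos(15x) * d/dx(15x)
= 23 * 15 * cos(15x)
= 345 * cos(15x)
Evaluate at x = 0:
= 345 * cos(0)
= 345 * 1
= 345

345


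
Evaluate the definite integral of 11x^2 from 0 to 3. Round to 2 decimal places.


Find the antiderivative of 11x^2:
F(x) = 11/3 * x^3
Apply the Fundamental Theorem of Calculus:
F(3) - F(0)
= 11/3 * 3^3 - 11/3 * 0^3
= 11/3 * (27 - 0)
= 11/3 * 27
= 99 = 99.00

99.00


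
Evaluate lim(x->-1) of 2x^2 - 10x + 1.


Since polynomials are continuous, we use direct substitution.
lim(x->-1) of 2x^2 - 10x + 1
= 2 * (-1)^2 - 10 * (-1) + 1
= 2 + 10 + 1
= 13

13


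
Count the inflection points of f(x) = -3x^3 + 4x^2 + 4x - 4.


Inflection points occur where f''(x) = 0 and concavity changes.
f(x) = -3x^3 + 4x^2 + 4x - 4
f'(x) = -9x^2 + 8x + 4
f''(x) = -18x + 8
Set f''(x) = 0:
-18x + 8 = 0
x = -8 / (-18) = 4/9
Since f''(x) is linear (degree 1), it changes sign at this point.
Therefore there is exactly 1 inflection point.

1


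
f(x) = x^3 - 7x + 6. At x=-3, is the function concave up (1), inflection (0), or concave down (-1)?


Concavity is determined by the sign of f''(x).
f(x) = x^3 - 7x + 6
f'(x) = 3x^2 - 7
f''(x) = 6x
f''(-3) = 6 * (-3) + 0
= -18 + 0
= -18
Since f''(-3) < 0, the function is concave down (-1)

-1


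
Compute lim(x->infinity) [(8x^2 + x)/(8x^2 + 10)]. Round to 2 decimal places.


For limits at infinity with equal-degree polynomials,
we compare leading coefficients.
Numerator leading term: 8x^2
Denominator leading term: 8x^2
Divide both by x^2:
lim = (8 + 1/x) / (8 + 10/x^2)
As x -> infinity, the 1/x and 1/x^2 terms vanish:
= 8/8 = 1 = 1.00

1.00


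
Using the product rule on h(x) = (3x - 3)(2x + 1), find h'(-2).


Let u(x) = 3x - 3 and v(x) = 2x + 1
u'(x) = 3
v'(x) = 2
Product rule: h'(x) = u'(x)*v(x) + u(x)*v'(x)
= 3 * (2x + 1) + (3x - 3) * 2
At x = -2:
u(-2) = 3 * (-2) - 3 = -9
v(-2) = 2 * (-2) + 1 = -3
h'(-2) = 3 * (-3) + (-9) * 2
= -9 - 18
= -27

-27


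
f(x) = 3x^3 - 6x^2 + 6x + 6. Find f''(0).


First derivative:
f'(x) = 9x^2 - 12x + 6
Second derivative:
f''(x) = 18x - 12
Substitute x = 0:
f''(0) = 18 * 0 - 12
= 0 - 12
= -12

-12


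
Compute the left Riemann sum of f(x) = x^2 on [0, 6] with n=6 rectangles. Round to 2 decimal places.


Left Riemann sum uses left endpoints of each subinterval.
Interval: [0, 6], n = 6
dx = (6 - 0) / 6 = 1
Left endpoints: [0, 1, 2, 3, 4, 5]
f values: [0, 1, 4, 9, 16, 25]
Sum = dx * (sum of f values)
= 1 * 55
= 55 = 55.00

55.00


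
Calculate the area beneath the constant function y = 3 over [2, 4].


The area under a constant function y = 3 is a rectangle.
Width = 4 - 2 = 2
Height = 3
Area = width * height
= 2 * 3
= 6

6


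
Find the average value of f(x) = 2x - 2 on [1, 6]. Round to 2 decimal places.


Average value = 1/(b-a) * integral from a to b of f(x) dx
First compute the integral of 2x - 2:
F(x) = x^2 - 2x
F(6) = 1 * 36 - 2 * 6 = 24
F(1) = 1 * 1 - 2 * 1 = -1
Integral = 24 - (-1) = 25
Average = 25 / (6 - 1) = 25 / 5
= 5 = 5.00

5.00


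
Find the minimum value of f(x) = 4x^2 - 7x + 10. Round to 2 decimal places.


For a quadratic f(x) = ax^2 + bx + c with a > 0, the minimum is at the vertex.
Vertex x-coordinate: x = -b/(2a)
x = -(-7) / (2 * 4)
x = 7/8
Substitute back to find the minimum value:
f(7/8) = 4 * (7/8)^2 - 7 * (7/8) + 10
= 49/16 - 49/8 + 10
= 111/16 ≈ 6.94

6.94


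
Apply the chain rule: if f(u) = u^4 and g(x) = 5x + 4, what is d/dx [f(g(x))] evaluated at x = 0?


Using the chain rule: (f(g(x)))' = f'(g(x)) * g'(x)
First, find g(0):
g(0) = 5 * 0 + 4 = 4
Next, f'(u) = 4u^3
And g'(x) = 5
So f'(g(0)) * g'(0)
= 4 * 4^3 * 5
= 4 * 64 * 5
= 1280

1280


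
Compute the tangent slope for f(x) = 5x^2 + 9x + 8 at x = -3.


The slope of the tangent line equals f'(x) at the point.
f(x) = 5x^2 + 9x + 8
f'(x) = 10x + 9
At x = -3:
f'(-3) = 10 * (-3) + 9
= -30 + 9
= -21

-21


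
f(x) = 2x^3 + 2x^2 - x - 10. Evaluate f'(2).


Differentiate f(x) = 2x^3 + 2x^2 - x - 10 term by term:
f'(x) = 6x^2 + 4x - 1
Substitute x = 2:
f'(2) = 6 * 2^2 + 4 * 2 - 1
= 24 + 8 - 1
= 31

31


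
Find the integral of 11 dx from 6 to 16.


The integral of a constant k over [a, b] equals k * (b - a).
integral from 6 to 16 of 11 dx
= 11 * (16 - 6)
= 11 * 10
= 110

110


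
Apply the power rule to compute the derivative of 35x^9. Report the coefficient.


We apply the power rule: d/dx [ax^n] = a*n * x^(n-1)
d/dx [35x^9]
= 35 * 9 * x^(9-1)
= 315x^8
The coefficient is 315

315


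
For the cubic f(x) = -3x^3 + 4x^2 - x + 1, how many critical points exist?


Find where f'(x) = 0:
f(x) = -3x^3 + 4x^2 - x + 1
f'(x) = -9x^2 + 8x - 1
This is a quadratic in x. Use the discriminant to count real roots.
Discriminant = (8)^2 - 4 * (-9) * (-1)
= 64 - 36
= 28
Since discriminant > 0, f'(x) = 0 has 2 real solutions.
Number of critical points: 2

2


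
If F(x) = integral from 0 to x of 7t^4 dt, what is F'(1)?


By the Fundamental Theorem of Calculus (Part 1):
If F(x) = integral from 0 to x of f(t) dt, then F'(x) = f(x)
Here f(t) = 7t^4
So F'(x) = 7x^4
Evaluate at x = 1:
F'(1) = 7 * 1^4
= 7 * 1
= 7

7


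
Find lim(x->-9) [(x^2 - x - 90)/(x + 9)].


Direct substitution gives 0/0, so we factor the numerator.
Factor: (x^2 - x - 90) = (x + 9)(x - 10)
Cancel the common factor (x + 9):
(x^2 - x - 90)/(x + 9) = (x - 10)
Now substitute x = -9:
= (-9) - (10) = -19

-19


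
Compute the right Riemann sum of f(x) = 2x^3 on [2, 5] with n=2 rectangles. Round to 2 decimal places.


Right Riemann sum uses right endpoints of each subinterval.
Interval: [2, 5], n = 2
dx = (5 - 2) / 2 = 3/2
Right endpoints: [7/2, 5]
f values: [343/4, 250]
Sum = dx * (sum of f values)
= 3/2 * 1343/4
= 4029/8 ≈ 503.63

503.63


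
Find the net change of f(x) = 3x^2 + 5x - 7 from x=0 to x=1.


Net change = f(b) - f(a)
f(x) = 3x^2 + 5x - 7
Compute f(1):
f(1) = 3 * 1^2 + 5 * 1 - 7
= 3 + 5 - 7
= 1
Compute f(0):
f(0) = 3 * 0^2 + 5 * 0 - 7
= 0 + 0 - 7
= -7
Net change = 1 - (-7) = 8

8


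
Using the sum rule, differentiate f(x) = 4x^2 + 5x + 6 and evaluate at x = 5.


Differentiate term by term using power and sum rules:
f(x) = 4x^2 + 5x + 6
f'(x) = 8x + 5
Substitute x = 5:
f'(5) = 8 * 5 + 5
= 40 + 5
= 45

45


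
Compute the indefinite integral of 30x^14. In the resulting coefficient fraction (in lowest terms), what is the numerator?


Apply the power rule for integration:
integral of ax^n dx = a/(n+1) * x^(n+1) + C
integral of 30x^14 dx
= 30/15 * x^15 + C
= 2 * x^15 + C
The coefficient in lowest terms is 2 = 2/1, so its numerator is 2

2


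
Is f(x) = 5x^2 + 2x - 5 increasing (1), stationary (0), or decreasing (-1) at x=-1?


Compute f'(x) to determine behavior:
f'(x) = 10x + 2
f'(-1) = 10 * (-1) + 2
= -10 + 2
= -8
Since f'(-1) < 0, the function is decreasing (-1)

-1


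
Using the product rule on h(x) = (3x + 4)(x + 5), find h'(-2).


Let u(x) = 3x + 4 and v(x) = x + 5
u'(x) = 3
v'(x) = 1
Product rule: h'(x) = u'(x)*v(x) + u(x)*v'(x)
= 3 * (x + 5) + (3x + 4) * 1
At x = -2:
u(-2) = 3 * (-2) + 4 = -2
v(-2) = 1 * (-2) + 5 = 3
h'(-2) = 3 * 3 + (-2) * 1
= 9 - 2
= 7

7


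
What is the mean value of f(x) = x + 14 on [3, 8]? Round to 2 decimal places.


Average value = 1/(b-a) * integral from a to b of f(x) dx
First compute the integral of x + 14:
F(x) = (1/2)x^2 + 14x
F(8) = 1/2 * 64 + 14 * 8 = 144
F(3) = 1/2 * 9 + 14 * 3 = 93/2
Integral = 144 - 93/2 = 195/2
Average = (195/2) / (8 - 3) = (195/2) / 5
= 39/2 = 19.50

19.50


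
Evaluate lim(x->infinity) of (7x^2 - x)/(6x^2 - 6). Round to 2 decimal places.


For limits at infinity with equal-degree polynomials,
we compare leading coefficients.
Numerator leading term: 7x^2
Denominator leading term: 6x^2
Divide both by x^2:
lim = (7 - 1/x) / (6 - 6/x^2)
As x -> infinity, the 1/x and 1/x^2 terms vanish:
= 7/6 ≈ 1.17

1.17


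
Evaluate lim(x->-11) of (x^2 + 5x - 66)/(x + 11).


Direct substitution gives 0/0, so we factor the numerator.
Factor: (x^2 + 5x - 66) = (x + 11)(x - 6)
Cancel the common factor (x + 11):
(x^2 + 5x - 66)/(x + 11) = (x - 6)
Now substitute x = -11:
= (-11) - (6) = -17

-17


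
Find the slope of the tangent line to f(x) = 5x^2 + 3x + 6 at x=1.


The slope of the tangent line equals f'(x) at the point.
f(x) = 5x^2 + 3x + 6
f'(x) = 10x + 3
At x = 1:
f'(1) = 10 * 1 + 3
= 10 + 3
= 13

13


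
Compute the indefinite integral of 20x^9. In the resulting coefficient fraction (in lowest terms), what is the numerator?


Apply the power rule for integration:
integral of ax^n dx = a/(n+1) * x^(n+1) + C
integral of 20x^9 dx
= 20/10 * x^10 + C
= 2 * x^10 + C
The coefficient in lowest terms is 2 = 2/1, so its numerator is 2

2


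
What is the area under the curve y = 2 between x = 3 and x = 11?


The area under a constant function y = 2 is a rectangle.
Width = 11 - 3 = 8
Height = 2
Area = width * height
= 8 * 2
= 16

16


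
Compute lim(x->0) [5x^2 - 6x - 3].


Since polynomials are continuous, we use direct substitution.
lim(x->0) of 5x^2 - 6x - 3
= 5 * 0^2 - 6 * 0 - 3
= 0 + 0 - 3
= -3

-3


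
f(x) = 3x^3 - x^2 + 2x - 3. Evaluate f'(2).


Differentiate f(x) = 3x^3 - x^2 + 2x - 3 term by term:
f'(x) = 9x^2 - 2x + 2
Substitute x = 2:
f'(2) = 9 * 2^2 - 2 * 2 + 2
= 36 - 4 + 2
= 34

34


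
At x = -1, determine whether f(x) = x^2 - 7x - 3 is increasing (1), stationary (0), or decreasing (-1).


Compute f'(x) to determine behavior:
f'(x) = 2x - 7
f'(-1) = 2 * (-1) - 7
= -2 - 7
= -9
Since f'(-1) < 0, the function is decreasing (-1)

-1


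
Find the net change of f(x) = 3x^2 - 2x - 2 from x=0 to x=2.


Net change = f(b) - f(a)
f(x) = 3x^2 - 2x - 2
Compute f(2):
f(2) = 3 * 2^2 - 2 * 2 - 2
= 12 - 4 - 2
= 6
Compute f(0):
f(0) = 3 * 0^2 - 2 * 0 - 2
= 0 + 0 - 2
= -2
Net change = 6 - (-2) = 8

8


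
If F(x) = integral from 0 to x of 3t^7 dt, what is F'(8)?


By the Fundamental Theorem of Calculus (Part 1):
If F(x) = integral from 0 to x of f(t) dt, then F'(x) = f(x)
Here f(t) = 3t^7
So F'(x) = 3x^7
Evaluate at x = 8:
F'(8) = 3 * 8^7
= 3 * 2097152
= 6291456

6291456


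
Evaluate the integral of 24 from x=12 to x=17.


The integral of a constant k over [a, b] equals k * (b - a).
integral from 12 to 17 of 24 dx
= 24 * (17 - 12)
= 24 * 5
= 120

120


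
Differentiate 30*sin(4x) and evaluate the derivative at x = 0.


Apply the chain rule to differentiate 30*sin(4x):
d/dx [30*sin(4x)]
= 30 * cos(4x) * d/dx(4x)
= 30 * 4 * cos(4x)
= 120 * cos(4x)
Evaluate at x = 0:
= 120 * cos(0)
= 120 * 1
= 120

120


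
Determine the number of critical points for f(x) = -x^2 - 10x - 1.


Find where f'(x) = 0:
f'(x) = -2x - 10
Set f'(x) = 0:
-2x - 10 = 0
x = 10 / (-2) = -5
This is a linear equation in x, so there is exactly one solution.
Number of critical points: 1

1


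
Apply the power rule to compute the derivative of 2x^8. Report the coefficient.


We apply the power rule: d/dx [ax^n] = a*n * x^(n-1)
d/dx [2x^8]
= 2 * 8 * x^(8-1)
= 16x^7
The coefficient is 16

16


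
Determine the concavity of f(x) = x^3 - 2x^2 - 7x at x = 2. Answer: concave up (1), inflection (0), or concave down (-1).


Concavity is determined by the sign of f''(x).
f(x) = x^3 - 2x^2 - 7x
f'(x) = 3x^2 - 4x - 7
f''(x) = 6x - 4
f''(2) = 6 * 2 - 4
= 12 - 4
= 8
Since f''(2) > 0, the function is concave up (1)

1


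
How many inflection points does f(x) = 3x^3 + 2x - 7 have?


Inflection points occur where f''(x) = 0 and concavity changes.
f(x) = 3x^3 + 2x - 7
f'(x) = 9x^2 + 2
f''(x) = 18x
Set f''(x) = 0:
18x = 0
x = 0 / 18 = 0
Since f''(x) is linear (degree 1), it changes sign at this point.
Therefore there is exactly 1 inflection point.

1


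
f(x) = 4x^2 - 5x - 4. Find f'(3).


Differentiate term by term using power and sum rules:
f(x) = 4x^2 - 5x - 4
f'(x) = 8x - 5
Substitute x = 3:
f'(3) = 8 * 3 - 5
= 24 - 5
= 19

19


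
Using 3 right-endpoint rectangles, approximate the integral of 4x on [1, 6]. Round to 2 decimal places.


Right Riemann sum uses right endpoints of each subinterval.
Interval: [1, 6], n = 3
dx = (6 - 1) / 3 = 5/3
Right endpoints: [8/3, 13/3, 6]
f values: [32/3, 52/3, 24]
Sum = dx * (sum of f values)
= 5/3 * 52
= 260/3 ≈ 86.67

86.67


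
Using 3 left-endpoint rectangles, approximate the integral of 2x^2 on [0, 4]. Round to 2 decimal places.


Left Riemann sum uses left endpoints of each subinterval.
Interval: [0, 4], n = 3
dx = (4 - 0) / 3 = 4/3
Left endpoints: [0, 4/3, 8/3]
f values: [0, 32/9, 128/9]
Sum = dx * (sum of f values)
= 4/3 * 160/9
= 640/27 ≈ 23.70

23.70


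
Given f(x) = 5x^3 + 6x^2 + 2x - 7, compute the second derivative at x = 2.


First derivative:
f'(x) = 15x^2 + 12x + 2
Second derivative:
f''(x) = 30x + 12
Substitute x = 2:
f''(2) = 30 * 2 + 12
= 60 + 12
= 72

72


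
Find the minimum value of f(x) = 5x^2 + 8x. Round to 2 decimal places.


For a quadratic f(x) = ax^2 + bx + c with a > 0, the minimum is at the vertex.
Vertex x-coordinate: x = -b/(2a)
x = -(8) / (2 * 5)
x = -8/10 = -4/5
Substitute back to find the minimum value:
f(-4/5) = 5 * (-4/5)^2 + 8 * (-4/5) + 0
= 16/5 - 32/5 + 0
= -16/5 = -3.20

-3.20


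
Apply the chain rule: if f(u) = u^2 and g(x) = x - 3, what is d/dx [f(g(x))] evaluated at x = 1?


Using the chain rule: (f(g(x)))' = f'(g(x)) * g'(x)
First, find g(1):
g(1) = 1 * 1 - 3 = -2
Next, f'(u) = 2u
And g'(x) = 1
So f'(g(1)) * g'(1)
= 2 * (-2) * 1
= -4

-4


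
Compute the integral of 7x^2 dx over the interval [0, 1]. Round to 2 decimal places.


Find the antiderivative of 7x^2:
F(x) = 7/3 * x^3
Apply the Fundamental Theorem of Calculus:
F(1) - F(0)
= 7/3 * 1^3 - 7/3 * 0^3
= 7/3 * (1 - 0)
= 7/3 * 1
= 7/3 ≈ 2.33

2.33


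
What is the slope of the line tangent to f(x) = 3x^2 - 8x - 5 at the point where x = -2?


The slope of the tangent line equals f'(x) at the point.
f(x) = 3x^2 - 8x - 5
f'(x) = 6x - 8
At x = -2:
f'(-2) = 6 * (-2) - 8
= -12 - 8
= -20

-20


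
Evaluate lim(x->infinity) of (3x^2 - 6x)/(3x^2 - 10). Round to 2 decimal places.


For limits at infinity with equal-degree polynomials,
we compare leading coefficients.
Numerator leading term: 3x^2
Denominator leading term: 3x^2
Divide both by x^2:
lim = (3 - 6/x) / (3 - 10/x^2)
As x -> infinity, the 1/x and 1/x^2 terms vanish:
= 3/3 = 1 = 1.00

1.00


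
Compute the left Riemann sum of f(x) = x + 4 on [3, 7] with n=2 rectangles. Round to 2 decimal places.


Left Riemann sum uses left endpoints of each subinterval.
Interval: [3, 7], n = 2
dx = (7 - 3) / 2 = 2
Left endpoints: [3, 5]
f values: [7, 9]
Sum = dx * (sum of f values)
= 2 * 16
= 32 = 32.00

32.00


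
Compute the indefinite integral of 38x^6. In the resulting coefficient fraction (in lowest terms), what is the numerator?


Apply the power rule for integration:
integral of ax^n dx = a/(n+1) * x^(n+1) + C
integral of 38x^6 dx
= 38/7 * x^7 + C
The coefficient in lowest terms is 38/7, and its numerator is 38

38


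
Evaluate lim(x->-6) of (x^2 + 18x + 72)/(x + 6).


Direct substitution gives 0/0, so we factor the numerator.
Factor: (x^2 + 18x + 72) = (x + 6)(x + 12)
Cancel the common factor (x + 6):
(x^2 + 18x + 72)/(x + 6) = (x + 12)
Now substitute x = -6:
= (-6) - (-12) = 6

6


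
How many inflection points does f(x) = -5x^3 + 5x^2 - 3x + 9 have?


Inflection points occur where f''(x) = 0 and concavity changes.
f(x) = -5x^3 + 5x^2 - 3x + 9
f'(x) = -15x^2 + 10x - 3
f''(x) = -30x + 10
Set f''(x) = 0:
-30x + 10 = 0
x = -10 / (-30) = 1/3
Since f''(x) is linear (degree 1), it changes sign at this point.
Therefore there is exactly 1 inflection point.

1


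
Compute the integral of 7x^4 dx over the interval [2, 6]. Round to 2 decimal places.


Find the antiderivative of 7x^4:
F(x) = 7/5 * x^5
Apply the Fundamental Theorem of Calculus:
F(6) - F(2)
= 7/5 * 6^5 - 7/5 * 2^5
= 7/5 * (7776 - 32)
= 7/5 * 7744
= 54208/5 = 10841.60

10841.60


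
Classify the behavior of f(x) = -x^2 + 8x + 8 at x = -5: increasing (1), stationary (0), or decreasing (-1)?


Compute f'(x) to determine behavior:
f'(x) = -2x + 8
f'(-5) = -2 * (-5) + 8
= 10 + 8
= 18
Since f'(-5) > 0, the function is increasing (1)

1


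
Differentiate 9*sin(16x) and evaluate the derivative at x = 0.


Apply the chain rule to differentiate 9*sin(16x):
d/dx [9*sin(16x)]
= 9 * cos(16x) * d/dx(16x)
= 9 * 16 * cos(16x)
= 144 * cos(16x)
Evaluate at x = 0:
= 144 * cos(0)
= 144 * 1
= 144

144


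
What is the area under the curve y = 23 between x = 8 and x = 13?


The area under a constant function y = 23 is a rectangle.
Width = 13 - 8 = 5
Height = 23
Area = width * height
= 5 * 23
= 115

115


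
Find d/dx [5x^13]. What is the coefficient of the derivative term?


We apply the power rule: d/dx [ax^n] = a*n * x^(n-1)
d/dx [5x^13]
= 5 * 13 * x^(13-1)
= 65x^12
The coefficient is 65

65


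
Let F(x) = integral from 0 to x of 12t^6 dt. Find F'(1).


By the Fundamental Theorem of Calculus (Part 1):
If F(x) = integral from 0 to x of f(t) dt, then F'(x) = f(x)
Here f(t) = 12t^6
So F'(x) = 12x^6
Evaluate at x = 1:
F'(1) = 12 * 1^6
= 12 * 1
= 12

12


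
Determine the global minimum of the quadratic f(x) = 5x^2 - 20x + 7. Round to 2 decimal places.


For a quadratic f(x) = ax^2 + bx + c with a > 0, the minimum is at the vertex.
Vertex x-coordinate: x = -b/(2a)
x = -(-20) / (2 * 5)
x = 20/10 = 2
Substitute back to find the minimum value:
f(2) = 5 * 2^2 - 20 * 2 + 7
= 20 - 40 + 7
= -13 = -13.00

-13.00


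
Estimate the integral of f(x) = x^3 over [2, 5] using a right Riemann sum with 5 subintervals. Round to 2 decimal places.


Right Riemann sum uses right endpoints of each subinterval.
Interval: [2, 5], n = 5
dx = (5 - 2) / 5 = 3/5
Right endpoints: [13/5, 16/5, 19/5, 22/5, 5]
f values: [2197/125, 4096/125, 6859/125, 10648/125, 125]
Sum = dx * (sum of f values)
= 3/5 * 1577/5
= 4731/25 = 189.24

189.24


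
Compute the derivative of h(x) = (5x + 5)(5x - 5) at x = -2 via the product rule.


Let u(x) = 5x + 5 and v(x) = 5x - 5
u'(x) = 5
v'(x) = 5
Product rule: h'(x) = u'(x)*v(x) + u(x)*v'(x)
= 5 * (5x - 5) + (5x + 5) * 5
At x = -2:
u(-2) = 5 * (-2) + 5 = -5
v(-2) = 5 * (-2) - 5 = -15
h'(-2) = 5 * (-15) + (-5) * 5
= -75 - 25
= -100

-100


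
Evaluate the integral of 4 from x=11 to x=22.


The integral of a constant k over [a, b] equals k * (b - a).
integral from 11 to 22 of 4 dx
= 4 * (22 - 11)
= 4 * 11
= 44

44


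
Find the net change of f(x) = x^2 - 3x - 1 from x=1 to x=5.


Net change = f(b) - f(a)
f(x) = x^2 - 3x - 1
Compute f(5):
f(5) = 1 * 5^2 - 3 * 5 - 1
= 25 - 15 - 1
= 9
Compute f(1):
f(1) = 1 * 1^2 - 3 * 1 - 1
= 1 - 3 - 1
= -3
Net change = 9 - (-3) = 12

12


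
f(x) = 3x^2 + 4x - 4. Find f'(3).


Differentiate term by term using power and sum rules:
f(x) = 3x^2 + 4x - 4
f'(x) = 6x + 4
Substitute x = 3:
f'(3) = 6 * 3 + 4
= 18 + 4
= 22

22


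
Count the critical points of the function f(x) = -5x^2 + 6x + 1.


Find where f'(x) = 0:
f'(x) = -10x + 6
Set f'(x) = 0:
-10x + 6 = 0
x = -6 / (-10) = 3/5
This is a linear equation in x, so there is exactly one solution.
Number of critical points: 1

1


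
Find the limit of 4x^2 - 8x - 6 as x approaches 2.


Since polynomials are continuous, we use direct substitution.
lim(x->2) of 4x^2 - 8x - 6
= 4 * 2^2 - 8 * 2 - 6
= 16 - 16 - 6
= -6

-6


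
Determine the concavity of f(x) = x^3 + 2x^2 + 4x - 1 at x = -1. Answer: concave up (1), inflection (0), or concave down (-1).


Concavity is determined by the sign of f''(x).
f(x) = x^3 + 2x^2 + 4x - 1
f'(x) = 3x^2 + 4x + 4
f''(x) = 6x + 4
f''(-1) = 6 * (-1) + 4
= -6 + 4
= -2
Since f''(-1) < 0, the function is concave down (-1)

-1


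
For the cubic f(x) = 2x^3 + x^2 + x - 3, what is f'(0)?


Differentiate f(x) = 2x^3 + x^2 + x - 3 term by term:
f'(x) = 6x^2 + 2x + 1
Substitute x = 0:
f'(0) = 6 * 0^2 + 2 * 0 + 1
= 0 + 0 + 1
= 1

1


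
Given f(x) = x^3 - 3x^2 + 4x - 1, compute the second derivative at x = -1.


First derivative:
f'(x) = 3x^2 - 6x + 4
Second derivative:
f''(x) = 6x - 6
Substitute x = -1:
f''(-1) = 6 * (-1) - 6
= -6 - 6
= -12

-12


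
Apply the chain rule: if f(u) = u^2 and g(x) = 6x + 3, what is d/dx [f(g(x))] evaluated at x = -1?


Using the chain rule: (f(g(x)))' = f'(g(x)) * g'(x)
First, find g(-1):
g(-1) = 6 * (-1) + 3 = -3
Next, f'(u) = 2u
And g'(x) = 6
So f'(g(-1)) * g'(-1)
= 2 * (-3) * 6
= -36

-36


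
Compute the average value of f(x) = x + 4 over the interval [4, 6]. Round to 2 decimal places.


Average value = 1/(b-a) * integral from a to b of f(x) dx
First compute the integral of x + 4:
F(x) = (1/2)x^2 + 4x
F(6) = 1/2 * 36 + 4 * 6 = 42
F(4) = 1/2 * 16 + 4 * 4 = 24
Integral = 42 - 24 = 18
Average = 18 / (6 - 4) = 18 / 2
= 9 = 9.00

9.00


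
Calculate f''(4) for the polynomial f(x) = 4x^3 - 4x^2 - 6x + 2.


First derivative:
f'(x) = 12x^2 - 8x - 6
Second derivative:
f''(x) = 24x - 8
Substitute x = 4:
f''(4) = 24 * 4 - 8
= 96 - 8
= 88

88


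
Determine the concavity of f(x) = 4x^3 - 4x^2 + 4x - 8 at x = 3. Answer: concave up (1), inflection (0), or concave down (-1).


Concavity is determined by the sign of f''(x).
f(x) = 4x^3 - 4x^2 + 4x - 8
f'(x) = 12x^2 - 8x + 4
f''(x) = 24x - 8
f''(3) = 24 * 3 - 8
= 72 - 8
= 64
Since f''(3) > 0, the function is concave up (1)

1


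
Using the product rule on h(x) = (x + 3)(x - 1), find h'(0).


Let u(x) = x + 3 and v(x) = x - 1
u'(x) = 1
v'(x) = 1
Product rule: h'(x) = u'(x)*v(x) + u(x)*v'(x)
= 1 * (x - 1) + (x + 3) * 1
At x = 0:
u(0) = 1 * 0 + 3 = 3
v(0) = 1 * 0 - 1 = -1
h'(0) = 1 * (-1) + 3 * 1
= -1 + 3
= 2

2


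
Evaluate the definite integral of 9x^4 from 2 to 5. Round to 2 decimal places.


Find the antiderivative of 9x^4:
F(x) = 9/5 * x^5
Apply the Fundamental Theorem of Calculus:
F(5) - F(2)
= 9/5 * 5^5 - 9/5 * 2^5
= 9/5 * (3125 - 32)
= 9/5 * 3093
= 27837/5 = 5567.40

5567.40


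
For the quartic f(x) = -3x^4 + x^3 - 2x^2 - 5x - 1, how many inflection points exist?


Inflection points occur where f''(x) = 0 and concavity changes.
f(x) = -3x^4 + x^3 - 2x^2 - 5x - 1
f'(x) = -12x^3 + 3x^2 - 4x - 5
f''(x) = -36x^2 + 6x - 4
This is a quadratic in x. Use the discriminant to count real roots.
Discriminant = (6)^2 - 4 * (-36) * (-4)
= 36 - 576
= -540
Since discriminant < 0, f''(x) = 0 has no real solutions.
Number of inflection points: 0

0


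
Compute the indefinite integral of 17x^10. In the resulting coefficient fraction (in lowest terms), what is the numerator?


Apply the power rule for integration:
integral of ax^n dx = a/(n+1) * x^(n+1) + C
integral of 17x^10 dx
= 17/11 * x^11 + C
The coefficient in lowest terms is 17/11, and its numerator is 17

17


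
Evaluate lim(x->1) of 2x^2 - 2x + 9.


Since polynomials are continuous, we use direct substitution.
lim(x->1) of 2x^2 - 2x + 9
= 2 * 1^2 - 2 * 1 + 9
= 2 - 2 + 9
= 9

9


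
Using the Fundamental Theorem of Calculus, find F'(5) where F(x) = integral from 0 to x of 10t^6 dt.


By the Fundamental Theorem of Calculus (Part 1):
If F(x) = integral from 0 to x of f(t) dt, then F'(x) = f(x)
Here f(t) = 10t^6
So F'(x) = 10x^6
Evaluate at x = 5:
F'(5) = 10 * 5^6
= 10 * 15625
= 156250

156250


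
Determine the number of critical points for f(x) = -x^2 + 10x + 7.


Find where f'(x) = 0:
f'(x) = -2x + 10
Set f'(x) = 0:
-2x + 10 = 0
x = -10 / (-2) = 5
This is a linear equation in x, so there is exactly one solution.
Number of critical points: 1

1


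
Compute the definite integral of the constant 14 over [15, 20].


The integral of a constant k over [a, b] equals k * (b - a).
integral from 15 to 20 of 14 dx
= 14 * (20 - 15)
= 14 * 5
= 70

70


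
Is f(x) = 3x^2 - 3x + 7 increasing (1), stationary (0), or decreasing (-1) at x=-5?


Compute f'(x) to determine behavior:
f'(x) = 6x - 3
f'(-5) = 6 * (-5) - 3
= -30 - 3
= -33
Since f'(-5) < 0, the function is decreasing (-1)

-1


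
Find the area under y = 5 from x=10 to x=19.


The area under a constant function y = 5 is a rectangle.
Width = 19 - 10 = 9
Height = 5
Area = width * height
= 9 * 5
= 45

45


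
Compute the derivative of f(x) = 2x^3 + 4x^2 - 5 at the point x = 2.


Differentiate f(x) = 2x^3 + 4x^2 - 5 term by term:
f'(x) = 6x^2 + 8x
Substitute x = 2:
f'(2) = 6 * 2^2 + 8 * 2 + 0
= 24 + 16 + 0
= 40

40


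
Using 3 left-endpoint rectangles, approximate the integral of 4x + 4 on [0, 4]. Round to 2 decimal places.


Left Riemann sum uses left endpoints of each subinterval.
Interval: [0, 4], n = 3
dx = (4 - 0) / 3 = 4/3
Left endpoints: [0, 4/3, 8/3]
f values: [4, 28/3, 44/3]
Sum = dx * (sum of f values)
= 4/3 * 28
= 112/3 ≈ 37.33

37.33


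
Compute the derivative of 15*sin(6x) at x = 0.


Apply the chain rule to differentiate 15*sin(6x):
d/dx [15*sin(6x)]
= 15 * cos(6x) * d/dx(6x)
= 15 * 6 * cos(6x)
= 90 * cos(6x)
Evaluate at x = 0:
= 90 * cos(0)
= 90 * 1
= 90

90


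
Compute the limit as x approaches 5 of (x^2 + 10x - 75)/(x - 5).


Direct substitution gives 0/0, so we factor the numerator.
Factor: (x^2 + 10x - 75) = (x - 5)(x + 15)
Cancel the common factor (x - 5):
(x^2 + 10x - 75)/(x - 5) = (x + 15)
Now substitute x = 5:
= (5) - (-15) = 20

20


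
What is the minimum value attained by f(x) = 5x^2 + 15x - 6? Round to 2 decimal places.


For a quadratic f(x) = ax^2 + bx + c with a > 0, the minimum is at the vertex.
Vertex x-coordinate: x = -b/(2a)
x = -(15) / (2 * 5)
x = -15/10 = -3/2
Substitute back to find the minimum value:
f(-3/2) = 5 * (-3/2)^2 + 15 * (-3/2) - 6
= 45/4 - 45/2 - 6
= -69/4 = -17.25

-17.25


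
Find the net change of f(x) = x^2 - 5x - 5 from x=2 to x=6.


Net change = f(b) - f(a)
f(x) = x^2 - 5x - 5
Compute f(6):
f(6) = 1 * 6^2 - 5 * 6 - 5
= 36 - 30 - 5
= 1
Compute f(2):
f(2) = 1 * 2^2 - 5 * 2 - 5
= 4 - 10 - 5
= -11
Net change = 1 - (-11) = 12

12


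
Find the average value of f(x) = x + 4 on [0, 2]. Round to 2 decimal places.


Average value = 1/(b-a) * integral from a to b of f(x) dx
First compute the integral of x + 4:
F(x) = (1/2)x^2 + 4x
F(2) = 1/2 * 4 + 4 * 2 = 10
F(0) = 1/2 * 0 + 4 * 0 = 0
Integral = 10 - 0 = 10
Average = 10 / (2 - 0) = 10 / 2
= 5 = 5.00

5.00


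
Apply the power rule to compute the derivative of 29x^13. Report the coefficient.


We apply the power rule: d/dx [ax^n] = a*n * x^(n-1)
d/dx [29x^13]
= 29 * 13 * x^(13-1)
= 377x^12
The coefficient is 377

377


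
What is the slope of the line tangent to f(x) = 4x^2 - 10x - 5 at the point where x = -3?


The slope of the tangent line equals f'(x) at the point.
f(x) = 4x^2 - 10x - 5
f'(x) = 8x - 10
At x = -3:
f'(-3) = 8 * (-3) - 10
= -24 - 10
= -34

-34


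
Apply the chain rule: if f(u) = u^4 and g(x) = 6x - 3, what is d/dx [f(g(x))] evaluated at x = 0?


Using the chain rule: (f(g(x)))' = f'(g(x)) * g'(x)
First, find g(0):
g(0) = 6 * 0 - 3 = -3
Next, f'(u) = 4u^3
And g'(x) = 6
So f'(g(0)) * g'(0)
= 4 * (-3)^3 * 6
= 4 * (-27) * 6
= -648

-648


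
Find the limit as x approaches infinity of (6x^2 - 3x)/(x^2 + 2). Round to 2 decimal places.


For limits at infinity with equal-degree polynomials,
we compare leading coefficients.
Numerator leading term: 6x^2
Denominator leading term: x^2
Divide both by x^2:
lim = (6 - 3/x) / (1 + 2/x^2)
As x -> infinity, the 1/x and 1/x^2 terms vanish:
= 6/1 = 6 = 6.00

6.00


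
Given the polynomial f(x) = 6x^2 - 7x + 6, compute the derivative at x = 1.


Differentiate term by term using power and sum rules:
f(x) = 6x^2 - 7x + 6
f'(x) = 12x - 7
Substitute x = 1:
f'(1) = 12 * 1 - 7
= 12 - 7
= 5

5


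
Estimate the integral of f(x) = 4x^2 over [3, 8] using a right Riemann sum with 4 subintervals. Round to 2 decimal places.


Right Riemann sum uses right endpoints of each subinterval.
Interval: [3, 8], n = 4
dx = (8 - 3) / 4 = 5/4
Right endpoints: [17/4, 11/2, 27/4, 8]
f values: [289/4, 121, 729/4, 256]
Sum = dx * (sum of f values)
= 5/4 * 1263/2
= 6315/8 ≈ 789.38

789.38


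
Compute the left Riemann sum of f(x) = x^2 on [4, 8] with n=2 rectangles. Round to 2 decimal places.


Left Riemann sum uses left endpoints of each subinterval.
Interval: [4, 8], n = 2
dx = (8 - 4) / 2 = 2
Left endpoints: [4, 6]
f values: [16, 36]
Sum = dx * (sum of f values)
= 2 * 52
= 104 = 104.00

104.00


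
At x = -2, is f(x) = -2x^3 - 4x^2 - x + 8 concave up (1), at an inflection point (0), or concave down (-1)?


Concavity is determined by the sign of f''(x).
f(x) = -2x^3 - 4x^2 - x + 8
f'(x) = -6x^2 - 8x - 1
f''(x) = -12x - 8
f''(-2) = -12 * (-2) - 8
= 24 - 8
= 16
Since f''(-2) > 0, the function is concave up (1)

1


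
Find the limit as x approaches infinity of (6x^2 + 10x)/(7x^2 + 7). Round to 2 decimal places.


For limits at infinity with equal-degree polynomials,
we compare leading coefficients.
Numerator leading term: 6x^2
Denominator leading term: 7x^2
Divide both by x^2:
lim = (6 + 10/x) / (7 + 7/x^2)
As x -> infinity, the 1/x and 1/x^2 terms vanish:
= 6/7 ≈ 0.86

0.86


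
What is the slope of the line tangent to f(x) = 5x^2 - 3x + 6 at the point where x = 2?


The slope of the tangent line equals f'(x) at the point.
f(x) = 5x^2 - 3x + 6
f'(x) = 10x - 3
At x = 2:
f'(2) = 10 * 2 - 3
= 20 - 3
= 17

17


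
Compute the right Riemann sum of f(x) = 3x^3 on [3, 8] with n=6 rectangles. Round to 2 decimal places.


Right Riemann sum uses right endpoints of each subinterval.
Interval: [3, 8], n = 6
dx = (8 - 3) / 6 = 5/6
Right endpoints: [23/6, 14/3, 11/2, 19/3, 43/6, 8]
f values: [12167/72, 2744/9, 3993/8, 6859/9, 79507/72, 1536]
Sum = dx * (sum of f values)
= 5/6 * 35003/8
= 175015/48 ≈ 3646.15

3646.15
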